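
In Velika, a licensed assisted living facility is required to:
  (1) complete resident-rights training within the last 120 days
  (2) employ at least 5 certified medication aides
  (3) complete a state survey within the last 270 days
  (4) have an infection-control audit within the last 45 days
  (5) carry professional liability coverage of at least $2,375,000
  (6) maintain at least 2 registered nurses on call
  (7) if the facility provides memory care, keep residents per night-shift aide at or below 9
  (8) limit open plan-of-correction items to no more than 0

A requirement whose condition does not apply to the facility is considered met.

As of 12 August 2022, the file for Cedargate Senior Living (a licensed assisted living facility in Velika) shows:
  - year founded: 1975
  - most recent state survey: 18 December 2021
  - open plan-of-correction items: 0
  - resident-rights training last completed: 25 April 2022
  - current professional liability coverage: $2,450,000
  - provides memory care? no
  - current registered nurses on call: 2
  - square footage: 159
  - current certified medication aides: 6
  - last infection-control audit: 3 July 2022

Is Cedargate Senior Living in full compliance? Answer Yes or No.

1. resident-rights training 109 days ago vs limit 120 → met
2. certified medication aides 6 ≥ 5 → met
3. state survey 237 days ago vs limit 270 → met
4. infection-control audit 40 days ago vs limit 45 → met
5. professional liability coverage $2,450,000 ≥ $2,375,000 → met
6. registered nurses on call 2 ≥ 2 → met
7. condition 'provides memory care' does not hold → requirement n/a → met
8. open plan-of-correction items 0 ≤ 0 → met
All met.

Yes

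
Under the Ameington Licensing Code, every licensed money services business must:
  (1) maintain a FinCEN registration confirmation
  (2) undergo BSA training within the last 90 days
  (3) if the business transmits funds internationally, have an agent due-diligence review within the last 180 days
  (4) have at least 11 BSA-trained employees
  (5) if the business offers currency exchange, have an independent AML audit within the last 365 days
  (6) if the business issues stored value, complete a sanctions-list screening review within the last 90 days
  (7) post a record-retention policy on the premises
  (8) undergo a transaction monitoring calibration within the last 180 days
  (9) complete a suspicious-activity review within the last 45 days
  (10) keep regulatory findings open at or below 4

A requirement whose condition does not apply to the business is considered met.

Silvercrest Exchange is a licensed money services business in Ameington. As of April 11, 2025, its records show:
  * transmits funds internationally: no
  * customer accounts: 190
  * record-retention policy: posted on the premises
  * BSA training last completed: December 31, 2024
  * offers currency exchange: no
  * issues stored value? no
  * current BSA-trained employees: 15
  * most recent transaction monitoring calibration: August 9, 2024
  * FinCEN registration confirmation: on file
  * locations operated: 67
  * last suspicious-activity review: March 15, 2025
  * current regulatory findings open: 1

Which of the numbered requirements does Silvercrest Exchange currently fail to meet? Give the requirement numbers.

2, 8

1. FinCEN registration confirmation present → met
2. BSA training 101 days ago vs limit 90 → not met
3. condition 'transmits funds internationally' does not hold → requirement n/a → met
4. BSA-trained employees 15 ≥ 11 → met
5. condition 'offers currency exchange' does not hold → requirement n/a → met
6. condition 'issues stored value' does not hold → requirement n/a → met
7. record-retention policy present → met
8. transaction monitoring calibration 245 days ago vs limit 180 → not met
9. suspicious-activity review 27 days ago vs limit 45 → met
10. regulatory findings open 1 ≤ 4 → met
Not met: 2, 8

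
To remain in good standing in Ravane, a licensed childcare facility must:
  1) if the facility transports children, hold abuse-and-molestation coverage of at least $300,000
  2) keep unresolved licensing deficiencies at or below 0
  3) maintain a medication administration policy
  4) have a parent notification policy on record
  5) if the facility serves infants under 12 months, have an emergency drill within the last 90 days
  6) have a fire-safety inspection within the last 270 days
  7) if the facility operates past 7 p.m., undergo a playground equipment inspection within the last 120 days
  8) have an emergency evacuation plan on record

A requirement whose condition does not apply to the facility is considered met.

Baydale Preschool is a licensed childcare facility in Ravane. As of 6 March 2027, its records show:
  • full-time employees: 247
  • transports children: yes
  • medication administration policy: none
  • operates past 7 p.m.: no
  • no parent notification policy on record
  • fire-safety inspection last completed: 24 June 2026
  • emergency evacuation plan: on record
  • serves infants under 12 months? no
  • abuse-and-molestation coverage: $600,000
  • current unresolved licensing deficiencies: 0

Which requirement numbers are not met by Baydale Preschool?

1. condition 'transports children' holds; abuse-and-molestation coverage $600,000 ≥ $300,000 → met
2. unresolved licensing deficiencies 0 ≤ 0 → met
3. medication administration policy absent → not met
4. parent notification policy absent → not met
5. condition 'serves infants under 12 months' does not hold → requirement n/a → met
6. fire-safety inspection 255 days ago vs limit 270 → met
7. condition 'operates past 7 p.m.' does not hold → requirement n/a → met
8. emergency evacuation plan present → met
Not met: 3, 4

3, 4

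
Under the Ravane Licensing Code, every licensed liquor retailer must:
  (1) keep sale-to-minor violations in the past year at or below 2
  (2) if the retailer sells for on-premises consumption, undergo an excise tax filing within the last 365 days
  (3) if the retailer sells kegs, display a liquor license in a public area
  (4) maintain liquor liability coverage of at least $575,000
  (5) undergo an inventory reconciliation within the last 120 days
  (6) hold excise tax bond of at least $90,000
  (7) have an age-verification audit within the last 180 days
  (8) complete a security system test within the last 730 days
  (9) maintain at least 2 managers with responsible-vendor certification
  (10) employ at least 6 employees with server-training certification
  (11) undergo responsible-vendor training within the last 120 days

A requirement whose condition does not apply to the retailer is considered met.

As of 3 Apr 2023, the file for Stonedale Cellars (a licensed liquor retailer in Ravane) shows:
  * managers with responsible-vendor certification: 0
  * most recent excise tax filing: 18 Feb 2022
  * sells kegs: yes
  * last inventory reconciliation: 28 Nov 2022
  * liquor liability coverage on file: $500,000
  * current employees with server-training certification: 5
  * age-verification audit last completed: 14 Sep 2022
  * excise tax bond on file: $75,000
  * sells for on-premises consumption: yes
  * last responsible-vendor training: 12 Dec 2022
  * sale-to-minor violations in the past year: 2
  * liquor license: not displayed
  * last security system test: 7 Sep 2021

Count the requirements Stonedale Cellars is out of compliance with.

1. sale-to-minor violations in the past year 2 ≤ 2 → met
2. condition 'sells for on-premises consumption' holds; excise tax filing 409 days ago vs limit 365 → not met
3. condition 'sells kegs' holds; liquor license absent → not met
4. liquor liability coverage $500,000 < $575,000 → not met
5. inventory reconciliation 126 days ago vs limit 120 → not met
6. excise tax bond $75,000 < $90,000 → not met
7. age-verification audit 201 days ago vs limit 180 → not met
8. security system test 573 days ago vs limit 730 → met
9. managers with responsible-vendor certification 0 < 2 → not met
10. employees with server-training certification 5 < 6 → not met
11. responsible-vendor training 112 days ago vs limit 120 → met
Not met: 8 of 11

8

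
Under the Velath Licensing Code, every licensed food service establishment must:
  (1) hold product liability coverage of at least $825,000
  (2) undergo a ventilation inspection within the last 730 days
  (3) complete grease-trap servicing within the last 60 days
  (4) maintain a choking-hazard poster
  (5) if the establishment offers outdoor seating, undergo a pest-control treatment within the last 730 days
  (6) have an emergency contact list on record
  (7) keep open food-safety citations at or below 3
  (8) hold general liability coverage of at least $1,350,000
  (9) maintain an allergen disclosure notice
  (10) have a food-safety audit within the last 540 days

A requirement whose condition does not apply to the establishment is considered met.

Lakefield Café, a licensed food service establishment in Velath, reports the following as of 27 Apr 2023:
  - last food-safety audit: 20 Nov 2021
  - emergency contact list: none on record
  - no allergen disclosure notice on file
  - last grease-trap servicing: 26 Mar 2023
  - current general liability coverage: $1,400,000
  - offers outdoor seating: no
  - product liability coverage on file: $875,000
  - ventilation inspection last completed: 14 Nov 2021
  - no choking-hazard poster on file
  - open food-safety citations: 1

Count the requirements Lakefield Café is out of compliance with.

1. product liability coverage $875,000 ≥ $825,000 → met
2. ventilation inspection 529 days ago vs limit 730 → met
3. grease-trap servicing 32 days ago vs limit 60 → met
4. choking-hazard poster absent → not met
5. condition 'offers outdoor seating' does not hold → requirement n/a → met
6. emergency contact list absent → not met
7. open food-safety citations 1 ≤ 3 → met
8. general liability coverage $1,400,000 ≥ $1,350,000 → met
9. allergen disclosure notice absent → not met
10. food-safety audit 523 days ago vs limit 540 → met
Not met: 3 of 10

3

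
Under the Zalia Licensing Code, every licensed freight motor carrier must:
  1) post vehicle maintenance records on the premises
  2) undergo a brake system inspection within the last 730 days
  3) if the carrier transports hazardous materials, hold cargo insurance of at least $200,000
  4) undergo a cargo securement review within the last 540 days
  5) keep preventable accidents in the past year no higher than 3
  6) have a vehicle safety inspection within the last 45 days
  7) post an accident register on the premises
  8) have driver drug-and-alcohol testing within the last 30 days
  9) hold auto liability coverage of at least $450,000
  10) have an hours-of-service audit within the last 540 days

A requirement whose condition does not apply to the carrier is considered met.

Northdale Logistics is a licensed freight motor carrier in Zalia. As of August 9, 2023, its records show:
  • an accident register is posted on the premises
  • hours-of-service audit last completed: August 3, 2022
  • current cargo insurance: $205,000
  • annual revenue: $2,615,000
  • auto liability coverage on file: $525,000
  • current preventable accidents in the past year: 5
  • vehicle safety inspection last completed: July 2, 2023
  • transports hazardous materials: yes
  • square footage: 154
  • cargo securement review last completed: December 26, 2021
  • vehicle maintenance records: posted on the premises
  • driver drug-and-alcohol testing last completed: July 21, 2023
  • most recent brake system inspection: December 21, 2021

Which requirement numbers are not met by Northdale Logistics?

4, 5

1. vehicle maintenance records present → met
2. brake system inspection 596 days ago vs limit 730 → met
3. condition 'transports hazardous materials' holds; cargo insurance $205,000 ≥ $200,000 → met
4. cargo securement review 591 days ago vs limit 540 → not met
5. preventable accidents in the past year 5 > 3 → not met
6. vehicle safety inspection 38 days ago vs limit 45 → met
7. accident register present → met
8. driver drug-and-alcohol testing 19 days ago vs limit 30 → met
9. auto liability coverage $525,000 ≥ $450,000 → met
10. hours-of-service audit 371 days ago vs limit 540 → met
Not met: 4, 5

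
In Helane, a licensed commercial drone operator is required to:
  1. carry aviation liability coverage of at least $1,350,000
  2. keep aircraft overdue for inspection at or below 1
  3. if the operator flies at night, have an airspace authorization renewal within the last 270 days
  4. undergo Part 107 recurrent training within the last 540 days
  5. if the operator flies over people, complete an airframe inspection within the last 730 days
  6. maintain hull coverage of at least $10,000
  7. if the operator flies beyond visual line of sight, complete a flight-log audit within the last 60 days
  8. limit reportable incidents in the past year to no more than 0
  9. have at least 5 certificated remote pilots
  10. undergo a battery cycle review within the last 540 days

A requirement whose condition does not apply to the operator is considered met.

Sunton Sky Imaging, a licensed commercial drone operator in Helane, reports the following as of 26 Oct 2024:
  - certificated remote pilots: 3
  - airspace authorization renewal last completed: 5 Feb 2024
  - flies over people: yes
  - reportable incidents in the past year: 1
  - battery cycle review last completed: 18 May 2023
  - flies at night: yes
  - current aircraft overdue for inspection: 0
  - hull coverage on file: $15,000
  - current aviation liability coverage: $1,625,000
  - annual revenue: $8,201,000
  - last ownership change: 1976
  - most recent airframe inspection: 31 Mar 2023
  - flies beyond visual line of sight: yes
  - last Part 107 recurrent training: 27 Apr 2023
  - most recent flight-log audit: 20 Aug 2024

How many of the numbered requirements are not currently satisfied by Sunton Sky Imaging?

4

1. aviation liability coverage $1,625,000 ≥ $1,350,000 → met
2. aircraft overdue for inspection 0 ≤ 1 → met
3. condition 'flies at night' holds; airspace authorization renewal 264 days ago vs limit 270 → met
4. Part 107 recurrent training 548 days ago vs limit 540 → not met
5. condition 'flies over people' holds; airframe inspection 575 days ago vs limit 730 → met
6. hull coverage $15,000 ≥ $10,000 → met
7. condition 'flies beyond visual line of sight' holds; flight-log audit 67 days ago vs limit 60 → not met
8. reportable incidents in the past year 1 > 0 → not met
9. certificated remote pilots 3 < 5 → not met
10. battery cycle review 527 days ago vs limit 540 → met
Not met: 4 of 10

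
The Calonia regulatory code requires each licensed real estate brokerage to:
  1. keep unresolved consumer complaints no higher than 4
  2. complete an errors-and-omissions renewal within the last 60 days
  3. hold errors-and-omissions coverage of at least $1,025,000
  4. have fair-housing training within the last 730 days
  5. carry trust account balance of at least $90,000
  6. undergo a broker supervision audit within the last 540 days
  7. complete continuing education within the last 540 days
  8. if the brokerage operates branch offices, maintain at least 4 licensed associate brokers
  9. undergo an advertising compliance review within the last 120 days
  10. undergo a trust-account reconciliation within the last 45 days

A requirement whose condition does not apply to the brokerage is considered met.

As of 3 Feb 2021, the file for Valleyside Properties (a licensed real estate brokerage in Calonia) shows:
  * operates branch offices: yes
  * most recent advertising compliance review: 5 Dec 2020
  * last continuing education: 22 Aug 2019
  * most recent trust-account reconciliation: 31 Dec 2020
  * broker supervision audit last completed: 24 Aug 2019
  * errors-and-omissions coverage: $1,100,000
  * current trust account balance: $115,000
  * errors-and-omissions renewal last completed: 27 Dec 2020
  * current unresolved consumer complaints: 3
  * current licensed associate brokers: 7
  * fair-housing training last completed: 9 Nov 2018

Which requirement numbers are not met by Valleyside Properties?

1. unresolved consumer complaints 3 ≤ 4 → met
2. errors-and-omissions renewal 38 days ago vs limit 60 → met
3. errors-and-omissions coverage $1,100,000 ≥ $1,025,000 → met
4. fair-housing training 817 days ago vs limit 730 → not met
5. trust account balance $115,000 ≥ $90,000 → met
6. broker supervision audit 529 days ago vs limit 540 → met
7. continuing education 531 days ago vs limit 540 → met
8. condition 'operates branch offices' holds; licensed associate brokers 7 ≥ 4 → met
9. advertising compliance review 60 days ago vs limit 120 → met
10. trust-account reconciliation 34 days ago vs limit 45 → met
Not met: 4

4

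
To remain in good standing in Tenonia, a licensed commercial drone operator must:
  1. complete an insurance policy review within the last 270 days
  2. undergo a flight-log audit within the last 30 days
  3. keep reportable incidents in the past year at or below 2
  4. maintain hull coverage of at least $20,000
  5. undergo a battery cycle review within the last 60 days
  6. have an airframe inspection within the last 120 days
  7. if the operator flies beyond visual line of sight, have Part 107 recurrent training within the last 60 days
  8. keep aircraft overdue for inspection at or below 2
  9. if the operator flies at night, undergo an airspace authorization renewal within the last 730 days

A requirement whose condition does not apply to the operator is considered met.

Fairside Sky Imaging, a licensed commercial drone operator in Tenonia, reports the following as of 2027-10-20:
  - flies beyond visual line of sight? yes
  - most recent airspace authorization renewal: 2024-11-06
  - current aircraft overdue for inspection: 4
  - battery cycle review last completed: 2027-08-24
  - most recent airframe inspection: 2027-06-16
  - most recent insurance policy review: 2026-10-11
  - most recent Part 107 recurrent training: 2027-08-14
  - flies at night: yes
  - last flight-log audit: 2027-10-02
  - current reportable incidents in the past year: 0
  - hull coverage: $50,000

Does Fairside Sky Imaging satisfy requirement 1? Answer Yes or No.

No

1. insurance policy review 374 days ago vs limit 270 → not met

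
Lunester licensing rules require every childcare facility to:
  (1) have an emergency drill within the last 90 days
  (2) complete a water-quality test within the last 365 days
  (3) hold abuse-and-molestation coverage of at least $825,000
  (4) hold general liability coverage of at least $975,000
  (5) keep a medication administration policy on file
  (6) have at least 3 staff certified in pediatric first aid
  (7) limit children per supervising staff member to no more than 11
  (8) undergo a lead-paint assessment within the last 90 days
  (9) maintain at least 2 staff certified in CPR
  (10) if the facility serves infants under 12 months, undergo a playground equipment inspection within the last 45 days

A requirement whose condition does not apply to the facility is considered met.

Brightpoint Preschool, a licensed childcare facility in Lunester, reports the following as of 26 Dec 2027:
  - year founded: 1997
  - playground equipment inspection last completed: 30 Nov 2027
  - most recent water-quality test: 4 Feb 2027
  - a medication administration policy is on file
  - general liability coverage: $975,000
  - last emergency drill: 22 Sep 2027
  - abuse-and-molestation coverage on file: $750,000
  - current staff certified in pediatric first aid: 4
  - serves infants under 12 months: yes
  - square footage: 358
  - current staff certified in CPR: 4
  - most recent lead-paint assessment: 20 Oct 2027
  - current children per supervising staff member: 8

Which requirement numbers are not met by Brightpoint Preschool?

1. emergency drill 95 days ago vs limit 90 → not met
2. water-quality test 325 days ago vs limit 365 → met
3. abuse-and-molestation coverage $750,000 < $825,000 → not met
4. general liability coverage $975,000 ≥ $975,000 → met
5. medication administration policy present → met
6. staff certified in pediatric first aid 4 ≥ 3 → met
7. children per supervising staff member 8 ≤ 11 → met
8. lead-paint assessment 67 days ago vs limit 90 → met
9. staff certified in CPR 4 ≥ 2 → met
10. condition 'serves infants under 12 months' holds; playground equipment inspection 26 days ago vs limit 45 → met
Not met: 1, 3

1, 3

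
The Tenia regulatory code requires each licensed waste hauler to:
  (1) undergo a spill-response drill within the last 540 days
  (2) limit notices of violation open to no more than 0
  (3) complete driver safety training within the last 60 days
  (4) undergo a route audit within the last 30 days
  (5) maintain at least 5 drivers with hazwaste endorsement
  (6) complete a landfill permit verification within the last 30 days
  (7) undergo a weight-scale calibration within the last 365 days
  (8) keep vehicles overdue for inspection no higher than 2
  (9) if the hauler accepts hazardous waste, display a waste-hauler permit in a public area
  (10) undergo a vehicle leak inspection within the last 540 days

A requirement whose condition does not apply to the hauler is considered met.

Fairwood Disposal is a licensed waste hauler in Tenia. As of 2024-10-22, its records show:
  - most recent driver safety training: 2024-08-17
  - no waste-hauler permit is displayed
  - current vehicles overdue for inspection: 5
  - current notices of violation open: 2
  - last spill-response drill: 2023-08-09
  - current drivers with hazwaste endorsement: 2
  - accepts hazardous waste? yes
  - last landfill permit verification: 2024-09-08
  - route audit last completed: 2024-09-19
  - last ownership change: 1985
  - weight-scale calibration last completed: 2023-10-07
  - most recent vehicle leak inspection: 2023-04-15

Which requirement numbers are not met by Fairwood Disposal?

1. spill-response drill 440 days ago vs limit 540 → met
2. notices of violation open 2 > 0 → not met
3. driver safety training 66 days ago vs limit 60 → not met
4. route audit 33 days ago vs limit 30 → not met
5. drivers with hazwaste endorsement 2 < 5 → not met
6. landfill permit verification 44 days ago vs limit 30 → not met
7. weight-scale calibration 381 days ago vs limit 365 → not met
8. vehicles overdue for inspection 5 > 2 → not met
9. condition 'accepts hazardous waste' holds; waste-hauler permit absent → not met
10. vehicle leak inspection 556 days ago vs limit 540 → not met
Not met: 2, 3, 4, 5, 6, 7, 8, 9, 10

2, 3, 4, 5, 6, 7, 8, 9, 10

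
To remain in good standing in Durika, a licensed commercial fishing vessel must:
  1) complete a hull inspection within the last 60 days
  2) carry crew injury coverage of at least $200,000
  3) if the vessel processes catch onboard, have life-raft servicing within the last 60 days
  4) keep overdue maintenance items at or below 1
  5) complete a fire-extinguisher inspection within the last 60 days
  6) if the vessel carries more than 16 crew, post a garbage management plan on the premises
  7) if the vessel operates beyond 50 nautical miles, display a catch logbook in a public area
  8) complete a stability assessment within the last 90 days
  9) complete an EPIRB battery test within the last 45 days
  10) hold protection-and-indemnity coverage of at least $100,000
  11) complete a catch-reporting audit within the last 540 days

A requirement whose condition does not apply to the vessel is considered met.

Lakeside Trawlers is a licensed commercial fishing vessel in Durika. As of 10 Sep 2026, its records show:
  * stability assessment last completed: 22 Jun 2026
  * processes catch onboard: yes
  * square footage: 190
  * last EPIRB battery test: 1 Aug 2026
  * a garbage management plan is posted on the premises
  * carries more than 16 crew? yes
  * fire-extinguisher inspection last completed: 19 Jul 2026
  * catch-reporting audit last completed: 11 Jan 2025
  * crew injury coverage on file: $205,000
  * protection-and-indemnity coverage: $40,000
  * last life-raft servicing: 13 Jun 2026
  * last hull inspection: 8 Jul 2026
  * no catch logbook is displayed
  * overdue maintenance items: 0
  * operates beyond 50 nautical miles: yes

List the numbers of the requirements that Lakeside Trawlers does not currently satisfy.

1, 3, 7, 10, 11

1. hull inspection 64 days ago vs limit 60 → not met
2. crew injury coverage $205,000 ≥ $200,000 → met
3. condition 'processes catch onboard' holds; life-raft servicing 89 days ago vs limit 60 → not met
4. overdue maintenance items 0 ≤ 1 → met
5. fire-extinguisher inspection 53 days ago vs limit 60 → met
6. condition 'carries more than 16 crew' holds; garbage management plan present → met
7. condition 'operates beyond 50 nautical miles' holds; catch logbook absent → not met
8. stability assessment 80 days ago vs limit 90 → met
9. EPIRB battery test 40 days ago vs limit 45 → met
10. protection-and-indemnity coverage $40,000 < $100,000 → not met
11. catch-reporting audit 607 days ago vs limit 540 → not met
Not met: 1, 3, 7, 10, 11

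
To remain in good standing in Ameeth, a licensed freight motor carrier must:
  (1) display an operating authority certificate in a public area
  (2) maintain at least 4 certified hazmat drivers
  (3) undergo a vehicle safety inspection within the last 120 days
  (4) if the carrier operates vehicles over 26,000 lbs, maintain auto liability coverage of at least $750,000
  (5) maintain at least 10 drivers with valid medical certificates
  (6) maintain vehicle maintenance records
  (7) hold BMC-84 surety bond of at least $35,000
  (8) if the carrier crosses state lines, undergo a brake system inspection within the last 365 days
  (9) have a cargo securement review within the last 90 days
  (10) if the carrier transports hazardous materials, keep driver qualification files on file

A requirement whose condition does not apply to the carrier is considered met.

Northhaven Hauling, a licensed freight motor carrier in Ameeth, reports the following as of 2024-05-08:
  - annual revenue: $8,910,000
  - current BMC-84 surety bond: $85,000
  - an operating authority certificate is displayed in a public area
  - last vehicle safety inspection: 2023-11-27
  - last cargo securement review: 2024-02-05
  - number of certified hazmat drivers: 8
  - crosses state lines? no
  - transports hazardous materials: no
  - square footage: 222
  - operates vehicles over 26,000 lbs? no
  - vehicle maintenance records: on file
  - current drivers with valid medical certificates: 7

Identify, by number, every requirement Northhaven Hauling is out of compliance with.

3, 5, 9

1. operating authority certificate present → met
2. certified hazmat drivers 8 ≥ 4 → met
3. vehicle safety inspection 163 days ago vs limit 120 → not met
4. condition 'operates vehicles over 26,000 lbs' does not hold → requirement n/a → met
5. drivers with valid medical certificates 7 < 10 → not met
6. vehicle maintenance records present → met
7. BMC-84 surety bond $85,000 ≥ $35,000 → met
8. condition 'crosses state lines' does not hold → requirement n/a → met
9. cargo securement review 93 days ago vs limit 90 → not met
10. condition 'transports hazardous materials' does not hold → requirement n/a → met
Not met: 3, 5, 9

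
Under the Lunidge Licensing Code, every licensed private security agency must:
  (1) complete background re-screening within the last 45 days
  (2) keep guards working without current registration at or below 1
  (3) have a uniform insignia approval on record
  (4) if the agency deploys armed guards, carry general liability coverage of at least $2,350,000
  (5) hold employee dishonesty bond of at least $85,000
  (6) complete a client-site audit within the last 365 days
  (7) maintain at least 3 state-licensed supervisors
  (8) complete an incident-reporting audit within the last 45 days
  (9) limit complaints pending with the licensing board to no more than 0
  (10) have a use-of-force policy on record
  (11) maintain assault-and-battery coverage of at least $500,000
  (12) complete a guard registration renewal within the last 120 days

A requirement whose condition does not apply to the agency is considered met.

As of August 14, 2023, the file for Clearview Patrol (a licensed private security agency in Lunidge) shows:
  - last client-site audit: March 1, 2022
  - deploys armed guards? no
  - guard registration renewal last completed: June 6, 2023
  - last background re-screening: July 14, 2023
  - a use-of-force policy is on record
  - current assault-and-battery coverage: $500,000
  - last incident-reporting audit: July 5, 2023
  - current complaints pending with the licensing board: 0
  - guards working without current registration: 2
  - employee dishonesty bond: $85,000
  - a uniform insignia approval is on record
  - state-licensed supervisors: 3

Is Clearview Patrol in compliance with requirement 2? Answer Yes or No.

2. guards working without current registration 2 > 1 → not met

No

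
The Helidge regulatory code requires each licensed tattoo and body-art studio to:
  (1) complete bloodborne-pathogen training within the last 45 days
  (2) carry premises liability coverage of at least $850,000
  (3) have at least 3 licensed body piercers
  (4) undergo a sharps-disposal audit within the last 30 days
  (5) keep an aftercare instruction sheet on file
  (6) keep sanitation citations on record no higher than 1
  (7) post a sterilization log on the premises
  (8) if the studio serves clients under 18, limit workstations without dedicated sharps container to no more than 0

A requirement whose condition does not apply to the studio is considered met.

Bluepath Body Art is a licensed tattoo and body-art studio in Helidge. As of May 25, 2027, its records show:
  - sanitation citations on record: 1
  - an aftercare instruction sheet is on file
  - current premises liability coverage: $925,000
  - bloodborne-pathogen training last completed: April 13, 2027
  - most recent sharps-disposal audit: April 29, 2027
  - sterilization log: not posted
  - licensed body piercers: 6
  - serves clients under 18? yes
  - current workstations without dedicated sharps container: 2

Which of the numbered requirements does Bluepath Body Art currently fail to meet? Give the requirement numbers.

1. bloodborne-pathogen training 42 days ago vs limit 45 → met
2. premises liability coverage $925,000 ≥ $850,000 → met
3. licensed body piercers 6 ≥ 3 → met
4. sharps-disposal audit 26 days ago vs limit 30 → met
5. aftercare instruction sheet present → met
6. sanitation citations on record 1 ≤ 1 → met
7. sterilization log absent → not met
8. condition 'serves clients under 18' holds; workstations without dedicated sharps container 2 > 0 → not met
Not met: 7, 8

7, 8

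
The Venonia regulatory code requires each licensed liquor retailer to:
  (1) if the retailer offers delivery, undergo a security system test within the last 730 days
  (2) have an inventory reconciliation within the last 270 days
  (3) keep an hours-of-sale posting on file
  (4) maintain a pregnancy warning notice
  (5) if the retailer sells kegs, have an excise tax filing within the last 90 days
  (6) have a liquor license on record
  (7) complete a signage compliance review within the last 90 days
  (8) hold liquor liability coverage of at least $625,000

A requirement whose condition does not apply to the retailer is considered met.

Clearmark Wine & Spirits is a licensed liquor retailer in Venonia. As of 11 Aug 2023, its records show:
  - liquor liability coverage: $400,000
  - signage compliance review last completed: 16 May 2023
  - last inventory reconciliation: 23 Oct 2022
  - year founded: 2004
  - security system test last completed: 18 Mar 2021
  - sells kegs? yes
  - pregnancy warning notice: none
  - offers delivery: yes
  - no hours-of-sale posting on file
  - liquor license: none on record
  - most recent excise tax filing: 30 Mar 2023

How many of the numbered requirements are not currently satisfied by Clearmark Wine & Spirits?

7

1. condition 'offers delivery' holds; security system test 876 days ago vs limit 730 → not met
2. inventory reconciliation 292 days ago vs limit 270 → not met
3. hours-of-sale posting absent → not met
4. pregnancy warning notice absent → not met
5. condition 'sells kegs' holds; excise tax filing 134 days ago vs limit 90 → not met
6. liquor license absent → not met
7. signage compliance review 87 days ago vs limit 90 → met
8. liquor liability coverage $400,000 < $625,000 → not met
Not met: 7 of 8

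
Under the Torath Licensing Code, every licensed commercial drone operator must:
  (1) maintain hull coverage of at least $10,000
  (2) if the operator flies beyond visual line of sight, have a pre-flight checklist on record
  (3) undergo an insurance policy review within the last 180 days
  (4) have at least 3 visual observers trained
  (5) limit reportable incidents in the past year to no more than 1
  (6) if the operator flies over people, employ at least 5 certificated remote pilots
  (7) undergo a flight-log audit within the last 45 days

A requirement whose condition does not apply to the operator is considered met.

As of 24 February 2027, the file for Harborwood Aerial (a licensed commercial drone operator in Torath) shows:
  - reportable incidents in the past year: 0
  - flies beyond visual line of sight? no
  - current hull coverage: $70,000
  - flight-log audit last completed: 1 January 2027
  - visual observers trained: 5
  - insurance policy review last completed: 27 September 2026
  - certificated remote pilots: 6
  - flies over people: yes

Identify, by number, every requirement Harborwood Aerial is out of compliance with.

7

1. hull coverage $70,000 ≥ $10,000 → met
2. condition 'flies beyond visual line of sight' does not hold → requirement n/a → met
3. insurance policy review 150 days ago vs limit 180 → met
4. visual observers trained 5 ≥ 3 → met
5. reportable incidents in the past year 0 ≤ 1 → met
6. condition 'flies over people' holds; certificated remote pilots 6 ≥ 5 → met
7. flight-log audit 54 days ago vs limit 45 → not met
Not met: 7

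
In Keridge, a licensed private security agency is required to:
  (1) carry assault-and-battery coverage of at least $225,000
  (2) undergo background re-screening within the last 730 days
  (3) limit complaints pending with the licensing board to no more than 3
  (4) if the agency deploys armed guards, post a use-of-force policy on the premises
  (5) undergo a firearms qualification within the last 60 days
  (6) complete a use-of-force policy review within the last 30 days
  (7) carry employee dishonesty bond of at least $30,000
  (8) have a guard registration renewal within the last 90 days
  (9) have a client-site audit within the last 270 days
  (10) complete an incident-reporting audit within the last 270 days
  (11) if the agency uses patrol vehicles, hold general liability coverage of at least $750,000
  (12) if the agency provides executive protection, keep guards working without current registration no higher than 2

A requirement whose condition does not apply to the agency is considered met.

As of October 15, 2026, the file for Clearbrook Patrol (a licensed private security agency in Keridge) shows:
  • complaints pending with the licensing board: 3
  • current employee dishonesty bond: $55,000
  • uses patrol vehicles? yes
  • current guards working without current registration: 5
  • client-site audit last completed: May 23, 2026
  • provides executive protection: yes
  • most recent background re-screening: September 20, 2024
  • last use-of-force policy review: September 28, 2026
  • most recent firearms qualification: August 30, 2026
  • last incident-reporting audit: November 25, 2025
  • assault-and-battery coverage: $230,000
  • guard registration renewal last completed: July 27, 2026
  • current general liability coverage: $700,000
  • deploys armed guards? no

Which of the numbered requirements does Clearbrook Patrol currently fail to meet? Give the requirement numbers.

1. assault-and-battery coverage $230,000 ≥ $225,000 → met
2. background re-screening 755 days ago vs limit 730 → not met
3. complaints pending with the licensing board 3 ≤ 3 → met
4. condition 'deploys armed guards' does not hold → requirement n/a → met
5. firearms qualification 46 days ago vs limit 60 → met
6. use-of-force policy review 17 days ago vs limit 30 → met
7. employee dishonesty bond $55,000 ≥ $30,000 → met
8. guard registration renewal 80 days ago vs limit 90 → met
9. client-site audit 145 days ago vs limit 270 → met
10. incident-reporting audit 324 days ago vs limit 270 → not met
11. condition 'uses patrol vehicles' holds; general liability coverage $700,000 < $750,000 → not met
12. condition 'provides executive protection' holds; guards working without current registration 5 > 2 → not met
Not met: 2, 10, 11, 12

2, 10, 11, 12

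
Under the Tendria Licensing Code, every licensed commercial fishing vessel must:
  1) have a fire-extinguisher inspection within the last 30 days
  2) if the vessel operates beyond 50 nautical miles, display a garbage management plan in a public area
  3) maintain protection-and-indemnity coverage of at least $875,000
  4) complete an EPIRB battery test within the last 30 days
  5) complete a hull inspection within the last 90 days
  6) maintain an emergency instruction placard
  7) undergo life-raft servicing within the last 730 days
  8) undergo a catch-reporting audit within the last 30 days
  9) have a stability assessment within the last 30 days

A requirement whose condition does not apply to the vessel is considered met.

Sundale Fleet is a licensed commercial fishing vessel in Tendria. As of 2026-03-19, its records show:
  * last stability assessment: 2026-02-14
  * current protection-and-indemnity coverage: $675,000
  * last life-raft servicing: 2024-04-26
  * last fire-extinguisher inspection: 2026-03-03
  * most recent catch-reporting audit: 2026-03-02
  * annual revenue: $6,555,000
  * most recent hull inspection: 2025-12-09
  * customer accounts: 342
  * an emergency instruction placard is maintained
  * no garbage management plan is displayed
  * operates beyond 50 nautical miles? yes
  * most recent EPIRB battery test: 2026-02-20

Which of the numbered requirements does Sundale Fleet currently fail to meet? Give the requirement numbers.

2, 3, 5, 9

1. fire-extinguisher inspection 16 days ago vs limit 30 → met
2. condition 'operates beyond 50 nautical miles' holds; garbage management plan absent → not met
3. protection-and-indemnity coverage $675,000 < $875,000 → not met
4. EPIRB battery test 27 days ago vs limit 30 → met
5. hull inspection 100 days ago vs limit 90 → not met
6. emergency instruction placard present → met
7. life-raft servicing 692 days ago vs limit 730 → met
8. catch-reporting audit 17 days ago vs limit 30 → met
9. stability assessment 33 days ago vs limit 30 → not met
Not met: 2, 3, 5, 9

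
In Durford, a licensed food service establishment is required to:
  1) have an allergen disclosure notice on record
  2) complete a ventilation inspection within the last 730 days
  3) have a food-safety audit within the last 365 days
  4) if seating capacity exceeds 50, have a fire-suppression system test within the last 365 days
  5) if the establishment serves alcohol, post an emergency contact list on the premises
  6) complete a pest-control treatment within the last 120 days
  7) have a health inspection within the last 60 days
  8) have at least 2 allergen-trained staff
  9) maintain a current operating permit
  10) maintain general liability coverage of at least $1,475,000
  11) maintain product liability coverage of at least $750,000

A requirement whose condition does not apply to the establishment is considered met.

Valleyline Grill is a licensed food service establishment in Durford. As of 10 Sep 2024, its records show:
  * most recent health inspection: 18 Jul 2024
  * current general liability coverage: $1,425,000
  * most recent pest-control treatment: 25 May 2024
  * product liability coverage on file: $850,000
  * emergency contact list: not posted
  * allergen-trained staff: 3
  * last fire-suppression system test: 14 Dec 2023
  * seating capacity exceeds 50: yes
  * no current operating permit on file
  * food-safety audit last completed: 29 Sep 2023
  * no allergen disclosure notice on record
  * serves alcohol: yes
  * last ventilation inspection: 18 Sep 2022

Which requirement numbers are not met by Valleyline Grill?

1. allergen disclosure notice absent → not met
2. ventilation inspection 723 days ago vs limit 730 → met
3. food-safety audit 347 days ago vs limit 365 → met
4. condition 'seating capacity exceeds 50' holds; fire-suppression system test 271 days ago vs limit 365 → met
5. condition 'serves alcohol' holds; emergency contact list absent → not met
6. pest-control treatment 108 days ago vs limit 120 → met
7. health inspection 54 days ago vs limit 60 → met
8. allergen-trained staff 3 ≥ 2 → met
9. current operating permit absent → not met
10. general liability coverage $1,425,000 < $1,475,000 → not met
11. product liability coverage $850,000 ≥ $750,000 → met
Not met: 1, 5, 9, 10

1, 5, 9, 10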